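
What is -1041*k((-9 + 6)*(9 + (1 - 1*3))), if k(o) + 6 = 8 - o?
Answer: -23943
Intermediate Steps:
k(o) = 2 - o (k(o) = -6 + (8 - o) = 2 - o)
-1041*k((-9 + 6)*(9 + (1 - 1*3))) = -1041*(2 - (-9 + 6)*(9 + (1 - 1*3))) = -1041*(2 - (-3)*(9 + (1 - 3))) = -1041*(2 - (-3)*(9 - 2)) = -1041*(2 - (-3)*7) = -1041*(2 - 1*(-21)) = -1041*(2 + 21) = -1041*23 = -23943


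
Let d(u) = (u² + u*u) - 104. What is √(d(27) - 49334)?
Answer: 2*I*√11995 ≈ 219.04*I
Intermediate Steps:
d(u) = -104 + 2*u² (d(u) = (u² + u²) - 104 = 2*u² - 104 = -104 + 2*u²)
√(d(27) - 49334) = √((-104 + 2*27²) - 49334) = √((-104 + 2*729) - 49334) = √((-104 + 1458) - 49334) = √(1354 - 49334) = √(-47980) = 2*I*√11995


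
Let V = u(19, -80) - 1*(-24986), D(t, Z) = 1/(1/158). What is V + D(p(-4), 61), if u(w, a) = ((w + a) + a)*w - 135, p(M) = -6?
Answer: 22330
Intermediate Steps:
D(t, Z) = 158 (D(t, Z) = 1/(1/158) = 158)
u(w, a) = -135 + w*(w + 2*a) (u(w, a) = ((a + w) + a)*w - 135 = (w + 2*a)*w - 135 = w*(w + 2*a) - 135 = -135 + w*(w + 2*a))
V = 22172 (V = (-135 + 19² + 2*(-80)*19) - 1*(-24986) = (-135 + 361 - 3040) + 24986 = -2814 + 24986 = 22172)
V + D(p(-4), 61) = 22172 + 158 = 22330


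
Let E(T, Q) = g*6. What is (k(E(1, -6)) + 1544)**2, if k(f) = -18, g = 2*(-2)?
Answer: 2328676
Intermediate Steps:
g = -4
E(T, Q) = -24 (E(T, Q) = -4*6 = -24)
(k(E(1, -6)) + 1544)**2 = (-18 + 1544)**2 = 1526**2 = 2328676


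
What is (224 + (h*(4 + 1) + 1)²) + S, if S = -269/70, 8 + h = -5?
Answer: 302131/70 ≈ 4316.2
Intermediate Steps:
h = -13 (h = -8 - 5 = -13)
S = -269/70 (S = -269*1/70 = -269/70 ≈ -3.8429)
(224 + (h*(4 + 1) + 1)²) + S = (224 + (-13*(4 + 1) + 1)²) - 269/70 = (224 + (-13*5 + 1)²) - 269/70 = (224 + (-65 + 1)²) - 269/70 = (224 + (-64)²) - 269/70 = (224 + 4096) - 269/70 = 4320 - 269/70 = 302131/70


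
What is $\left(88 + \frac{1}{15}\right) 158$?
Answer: $\frac{208718}{15} \approx 13915.0$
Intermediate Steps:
$\left(88 + \frac{1}{15}\right) 158 = \frac{1321}{15} \cdot 158 = \frac{208718}{15}$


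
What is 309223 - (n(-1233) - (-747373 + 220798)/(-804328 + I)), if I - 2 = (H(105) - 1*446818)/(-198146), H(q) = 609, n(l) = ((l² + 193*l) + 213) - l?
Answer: -51772085669612397/53124511129 ≈ -9.7454e+5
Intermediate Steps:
n(l) = 213 + l² + 192*l (n(l) = (213 + l² + 193*l) - l = 213 + l² + 192*l)
I = 842501/198146 (I = 2 + (609 - 1*446818)/(-198146) = 2 + (609 - 446818)*(-1/198146) = 2 - 446209*(-1/198146) = 2 + 446209/198146 = 842501/198146 ≈ 4.2519)
309223 - (n(-1233) - (-747373 + 220798)/(-804328 + I)) = 309223 - ((213 + (-1233)² + 192*(-1233)) - (-747373 + 220798)/(-804328 + 842501/198146)) = 309223 - ((213 + 1520289 - 236736) - (-526575)/(-159373533387/198146)) = 309223 - (1283766 - (-526575)*(-198146)/159373533387) = 309223 - (1283766 - 1*34779576650/53124511129) = 309223 - (1283766 - 34779576650/53124511129) = 309223 - 1*68199406374455164/53124511129 = 309223 - 68199406374455164/53124511129 = -51772085669612397/53124511129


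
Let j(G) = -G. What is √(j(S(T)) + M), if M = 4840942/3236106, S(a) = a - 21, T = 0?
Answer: 4*√3681028505622/1618053 ≈ 4.7430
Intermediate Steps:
S(a) = -21 + a
M = 2420471/1618053 (M = 4840942*(1/3236106) = 2420471/1618053 ≈ 1.4959)
√(j(S(T)) + M) = √(-(-21 + 0) + 2420471/1618053) = √(-1*(-21) + 2420471/1618053) = √(21 + 2420471/1618053) = √(36399584/1618053) = 4*√3681028505622/1618053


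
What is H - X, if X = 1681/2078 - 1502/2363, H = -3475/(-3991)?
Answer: 13666812573/19597063174 ≈ 0.69739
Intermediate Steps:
H = 3475/3991 (H = -3475*(-1/3991) = 3475/3991 ≈ 0.87071)
X = 851047/4910314 (X = 1681*(1/2078) - 1502*1/2363 = 1681/2078 - 1502/2363 = 851047/4910314 ≈ 0.17332)
H - X = 3475/3991 - 1*851047/4910314 = 3475/3991 - 851047/4910314 = 13666812573/19597063174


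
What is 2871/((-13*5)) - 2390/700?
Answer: -43301/910 ≈ -47.583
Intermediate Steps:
2871/((-13*5)) - 2390/700 = 2871/(-65) - 2390*1/700 = 2871*(-1/65) - 239/70 = -2871/65 - 239/70 = -43301/910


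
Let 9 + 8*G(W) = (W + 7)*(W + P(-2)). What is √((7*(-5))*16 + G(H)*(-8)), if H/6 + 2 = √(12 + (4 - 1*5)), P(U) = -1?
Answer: 2*√(-253 + 27*√11) ≈ 25.57*I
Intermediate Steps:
H = -12 + 6*√11 (H = -12 + 6*√(12 + (4 - 1*5)) = -12 + 6*√(12 + (4 - 5)) = -12 + 6*√(12 - 1) = -12 + 6*√11 ≈ 7.8997)
G(W) = -9/8 + (-1 + W)*(7 + W)/8 (G(W) = -9/8 + ((W + 7)*(W - 1))/8 = -9/8 + ((7 + W)*(-1 + W))/8 = -9/8 + ((-1 + W)*(7 + W))/8 = -9/8 + (-1 + W)*(7 + W)/8)
√((7*(-5))*16 + G(H)*(-8)) = √((7*(-5))*16 + (-2 + (-12 + 6*√11)²/8 + 3*(-12 + 6*√11)/4)*(-8)) = √(-35*16 + (-2 + (-12 + 6*√11)²/8 + (-9 + 9*√11/2))*(-8)) = √(-560 + (-11 + (-12 + 6*√11)²/8 + 9*√11/2)*(-8)) = √(-560 + (88 - (-12 + 6*√11)² - 36*√11)) = √(-472 - (-12 + 6*√11)² - 36*√11)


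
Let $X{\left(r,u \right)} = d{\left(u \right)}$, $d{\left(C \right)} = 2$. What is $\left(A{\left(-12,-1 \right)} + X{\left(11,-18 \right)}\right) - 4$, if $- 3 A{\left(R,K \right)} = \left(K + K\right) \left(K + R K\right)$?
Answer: $\frac{16}{3} \approx 5.3333$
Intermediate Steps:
$X{\left(r,u \right)} = 2$
$A{\left(R,K \right)} = - \frac{2 K \left(K + K R\right)}{3}$ ($A{\left(R,K \right)} = - \frac{\left(K + K\right) \left(K + R K\right)}{3} = - \frac{2 K \left(K + K R\right)}{3}$)
$\left(A{\left(-12,-1 \right)} + X{\left(11,-18 \right)}\right) - 4 = \left(\frac{2 \left(-1\right)^{2} \left(-1 - -12\right)}{3} + 2\right) - 4 = \left(\frac{2}{3} \cdot 1 \left(-1 + 12\right) + 2\right) - 4 = \left(\frac{2}{3} \cdot 1 \cdot 11 + 2\right) - 4 = \left(\frac{22}{3} + 2\right) - 4 = \frac{28}{3} - 4 = \frac{16}{3}$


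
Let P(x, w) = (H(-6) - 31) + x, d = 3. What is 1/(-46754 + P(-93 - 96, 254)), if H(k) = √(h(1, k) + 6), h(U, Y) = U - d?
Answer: -1/46972 ≈ -2.1289e-5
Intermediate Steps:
h(U, Y) = -3 + U (h(U, Y) = U - 1*3 = U - 3 = -3 + U)
H(k) = 2 (H(k) = √((-3 + 1) + 6) = √(-2 + 6) = √4 = 2)
P(x, w) = -29 + x (P(x, w) = (2 - 31) + x = -29 + x)
1/(-46754 + P(-93 - 96, 254)) = 1/(-46754 + (-29 + (-93 - 96))) = 1/(-46754 + (-29 - 189)) = 1/(-46754 - 218) = 1/(-46972) = -1/46972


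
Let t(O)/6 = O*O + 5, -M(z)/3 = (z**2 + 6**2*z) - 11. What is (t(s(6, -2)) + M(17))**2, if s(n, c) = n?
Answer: 5875776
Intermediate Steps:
M(z) = 33 - 108*z - 3*z**2 (M(z) = -3*((z**2 + 6**2*z) - 11) = -3*((z**2 + 36*z) - 11) = -3*(-11 + z**2 + 36*z) = 33 - 108*z - 3*z**2)
t(O) = 30 + 6*O**2 (t(O) = 6*(O*O + 5) = 6*(O**2 + 5) = 6*(5 + O**2) = 30 + 6*O**2)
(t(s(6, -2)) + M(17))**2 = ((30 + 6*6**2) + (33 - 108*17 - 3*17**2))**2 = ((30 + 6*36) + (33 - 1836 - 3*289))**2 = ((30 + 216) + (33 - 1836 - 867))**2 = (246 - 2670)**2 = (-2424)**2 = 5875776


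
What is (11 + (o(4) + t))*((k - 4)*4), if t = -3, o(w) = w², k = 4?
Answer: 0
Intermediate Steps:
(11 + (o(4) + t))*((k - 4)*4) = (11 + (4² - 3))*((4 - 4)*4) = (11 + (16 - 3))*(0*4) = (11 + 13)*0 = 24*0 = 0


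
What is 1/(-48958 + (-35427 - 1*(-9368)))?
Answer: -1/75017 ≈ -1.3330e-5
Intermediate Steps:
1/(-48958 + (-35427 - 1*(-9368))) = 1/(-48958 + (-35427 + 9368)) = 1/(-48958 - 26059) = 1/(-75017) = -1/75017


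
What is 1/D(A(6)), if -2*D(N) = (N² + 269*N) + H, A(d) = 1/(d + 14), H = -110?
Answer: 800/38619 ≈ 0.020715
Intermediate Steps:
A(d) = 1/(14 + d)
D(N) = 55 - 269*N/2 - N²/2 (D(N) = -((N² + 269*N) - 110)/2 = -(-110 + N² + 269*N)/2 = 55 - 269*N/2 - N²/2)
1/D(A(6)) = 1/(55 - 269/(2*(14 + 6)) - 1/(2*(14 + 6)²)) = 1/(55 - 269/2/20 - (1/20)²/2) = 1/(55 - 269/2*1/20 - (1/20)²/2) = 1/(55 - 269/40 - ½*1/400) = 1/(55 - 269/40 - 1/800) = 1/(38619/800) = 800/38619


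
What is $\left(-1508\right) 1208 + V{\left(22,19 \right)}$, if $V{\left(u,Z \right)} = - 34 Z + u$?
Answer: $-1822288$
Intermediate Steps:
$V{\left(u,Z \right)} = u - 34 Z$
$\left(-1508\right) 1208 + V{\left(22,19 \right)} = \left(-1508\right) 1208 + \left(22 - 646\right) = -1821664 + \left(22 - 646\right) = -1821664 - 624 = -1822288$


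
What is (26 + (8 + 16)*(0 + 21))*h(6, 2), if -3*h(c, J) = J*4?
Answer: -4240/3 ≈ -1413.3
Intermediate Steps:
h(c, J) = -4*J/3 (h(c, J) = -J*4/3 = -4*J/3)
(26 + (8 + 16)*(0 + 21))*h(6, 2) = (26 + (8 + 16)*(0 + 21))*(-4/3*2) = (26 + 24*21)*(-8/3) = (26 + 504)*(-8/3) = 530*(-8/3) = -4240/3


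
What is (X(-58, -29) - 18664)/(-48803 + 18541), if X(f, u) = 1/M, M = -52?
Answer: 970529/1573624 ≈ 0.61675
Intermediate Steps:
X(f, u) = -1/52 (X(f, u) = 1/(-52) = -1/52)
(X(-58, -29) - 18664)/(-48803 + 18541) = (-1/52 - 18664)/(-48803 + 18541) = -970529/52/(-30262) = -970529/52*(-1/30262) = 970529/1573624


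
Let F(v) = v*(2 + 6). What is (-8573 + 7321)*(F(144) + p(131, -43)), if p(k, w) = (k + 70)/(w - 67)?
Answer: -79200894/55 ≈ -1.4400e+6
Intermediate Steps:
p(k, w) = (70 + k)/(-67 + w)
F(v) = 8*v (F(v) = v*8 = 8*v)
(-8573 + 7321)*(F(144) + p(131, -43)) = (-8573 + 7321)*(8*144 + (70 + 131)/(-67 - 43)) = -1252*(1152 + 201/(-110)) = -1252*(1152 - 1/110*201) = -1252*(1152 - 201/110) = -1252*126519/110 = -79200894/55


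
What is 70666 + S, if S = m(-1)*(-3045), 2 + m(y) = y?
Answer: 79801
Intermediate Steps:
m(y) = -2 + y
S = 9135 (S = (-2 - 1)*(-3045) = -3*(-3045) = 9135)
70666 + S = 70666 + 9135 = 79801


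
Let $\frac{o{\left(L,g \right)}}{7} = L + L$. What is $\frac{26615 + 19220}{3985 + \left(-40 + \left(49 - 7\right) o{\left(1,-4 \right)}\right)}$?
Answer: $\frac{45835}{4533} \approx 10.111$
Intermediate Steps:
$o{\left(L,g \right)} = 14 L$ ($o{\left(L,g \right)} = 7 \left(L + L\right) = 7 \cdot 2 L = 14 L$)
$\frac{26615 + 19220}{3985 + \left(-40 + \left(49 - 7\right) o{\left(1,-4 \right)}\right)} = \frac{26615 + 19220}{3985 - \left(40 - \left(49 - 7\right) 14 \cdot 1\right)} = \frac{45835}{3985 - \left(40 - \left(49 - 7\right) 14\right)} = \frac{45835}{3985 + \left(-40 + 42 \cdot 14\right)} = \frac{45835}{3985 + \left(-40 + 588\right)} = \frac{45835}{3985 + 548} = \frac{45835}{4533}$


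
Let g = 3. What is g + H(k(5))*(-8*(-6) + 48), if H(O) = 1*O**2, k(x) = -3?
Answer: 867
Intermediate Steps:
H(O) = O**2
g + H(k(5))*(-8*(-6) + 48) = 3 + (-3)**2*(-8*(-6) + 48) = 3 + 9*(48 + 48) = 3 + 9*96 = 3 + 864 = 867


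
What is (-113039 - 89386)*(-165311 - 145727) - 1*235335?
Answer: 62961631815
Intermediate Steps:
(-113039 - 89386)*(-165311 - 145727) - 1*235335 = -202425*(-311038) - 235335 = 62961867150 - 235335 = 62961631815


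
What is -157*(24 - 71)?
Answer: 7379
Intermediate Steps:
-157*(24 - 71) = -157*(-47) = 7379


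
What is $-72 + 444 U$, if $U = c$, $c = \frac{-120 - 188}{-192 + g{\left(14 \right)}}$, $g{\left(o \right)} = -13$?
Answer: $\frac{121992}{205} \approx 595.08$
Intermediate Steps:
$c = \frac{308}{205}$ ($c = \frac{-120 - 188}{-192 - 13} = \frac{-120 - 188}{-205} = \left(-120 - 188\right) \left(- \frac{1}{205}\right) = \left(-308\right) \left(- \frac{1}{205}\right) = \frac{308}{205} \approx 1.5024$)
$U = \frac{308}{205} \approx 1.5024$
$-72 + 444 U = -72 + 444 \cdot \frac{308}{205} = -72 + \frac{136752}{205} = \frac{121992}{205}$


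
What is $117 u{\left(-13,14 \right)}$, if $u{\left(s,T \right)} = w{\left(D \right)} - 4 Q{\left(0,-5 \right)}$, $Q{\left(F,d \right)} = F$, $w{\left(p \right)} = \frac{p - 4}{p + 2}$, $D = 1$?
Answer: $-117$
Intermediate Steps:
$w{\left(p \right)} = \frac{-4 + p}{2 + p}$
$u{\left(s,T \right)} = -1$ ($u{\left(s,T \right)} = \frac{-4 + 1}{2 + 1} - 0 = \frac{1}{3} \left(-3\right) + 0 = -1 + 0 = -1$)
$117 u{\left(-13,14 \right)} = 117 \left(-1\right) = -117$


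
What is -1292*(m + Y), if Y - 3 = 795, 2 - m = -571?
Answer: -1771332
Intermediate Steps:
m = 573 (m = 2 - 1*(-571) = 2 + 571 = 573)
Y = 798 (Y = 3 + 795 = 798)
-1292*(m + Y) = -1292*(573 + 798) = -1292*1371 = -1771332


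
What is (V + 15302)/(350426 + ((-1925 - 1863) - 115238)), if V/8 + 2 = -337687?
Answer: -268621/23140 ≈ -11.609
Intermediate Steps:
V = -2701512 (V = -16 + 8*(-337687) = -16 - 2701496 = -2701512)
(V + 15302)/(350426 + ((-1925 - 1863) - 115238)) = (-2701512 + 15302)/(350426 + ((-1925 - 1863) - 115238)) = -2686210/(350426 + (-3788 - 115238)) = -2686210/(350426 - 119026) = -2686210/231400 = -2686210*1/231400 = -268621/23140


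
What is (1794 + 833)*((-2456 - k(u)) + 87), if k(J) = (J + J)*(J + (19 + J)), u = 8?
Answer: -7694483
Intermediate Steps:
k(J) = 2*J*(19 + 2*J) (k(J) = (2*J)*(19 + 2*J) = 2*J*(19 + 2*J))
(1794 + 833)*((-2456 - k(u)) + 87) = (1794 + 833)*((-2456 - 2*8*(19 + 2*8)) + 87) = 2627*((-2456 - 2*8*(19 + 16)) + 87) = 2627*((-2456 - 2*8*35) + 87) = 2627*((-2456 - 1*560) + 87) = 2627*((-2456 - 560) + 87) = 2627*(-3016 + 87) = 2627*(-2929) = -7694483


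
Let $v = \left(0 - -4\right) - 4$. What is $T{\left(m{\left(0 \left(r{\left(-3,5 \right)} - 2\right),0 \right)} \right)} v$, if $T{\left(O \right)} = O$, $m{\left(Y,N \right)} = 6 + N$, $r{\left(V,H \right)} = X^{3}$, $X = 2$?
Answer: $0$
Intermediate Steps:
$r{\left(V,H \right)} = 8$ ($r{\left(V,H \right)} = 2^{3} = 8$)
$v = 0$ ($v = \left(0 + 4\right) - 4 = 4 - 4 = 0$)
$T{\left(m{\left(0 \left(r{\left(-3,5 \right)} - 2\right),0 \right)} \right)} v = \left(6 + 0\right) 0 = 6 \cdot 0 = 0$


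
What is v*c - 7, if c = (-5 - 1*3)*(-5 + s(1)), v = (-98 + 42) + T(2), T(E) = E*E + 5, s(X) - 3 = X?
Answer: -383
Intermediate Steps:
s(X) = 3 + X
T(E) = 5 + E² (T(E) = E² + 5 = 5 + E²)
v = -47 (v = (-98 + 42) + (5 + 2²) = -56 + (5 + 4) = -56 + 9 = -47)
c = 8 (c = (-5 - 1*3)*(-5 + (3 + 1)) = (-5 - 3)*(-5 + 4) = -8*(-1) = 8)
v*c - 7 = -47*8 - 7 = -376 - 7 = -383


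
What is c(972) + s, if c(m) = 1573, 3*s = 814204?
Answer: 818923/3 ≈ 2.7297e+5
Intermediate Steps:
s = 814204/3 (s = (⅓)*814204 = 814204/3 ≈ 2.7140e+5)
c(972) + s = 1573 + 814204/3 = 818923/3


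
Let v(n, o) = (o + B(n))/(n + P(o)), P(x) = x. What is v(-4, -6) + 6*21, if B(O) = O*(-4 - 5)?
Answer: 123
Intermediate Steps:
B(O) = -9*O (B(O) = O*(-9) = -9*O)
v(n, o) = (o - 9*n)/(n + o)
v(-4, -6) + 6*21 = (-6 - 9*(-4))/(-4 - 6) + 6*21 = (-6 + 36)/(-10) + 126 = -⅒*30 + 126 = -3 + 126 = 123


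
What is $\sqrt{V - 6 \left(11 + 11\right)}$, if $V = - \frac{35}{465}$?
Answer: $\frac{i \sqrt{1142319}}{93} \approx 11.492 i$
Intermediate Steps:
$V = - \frac{7}{93}$ ($V = \left(-35\right) \frac{1}{465} = - \frac{7}{93} \approx -0.075269$)
$\sqrt{V - 6 \left(11 + 11\right)} = \sqrt{- \frac{7}{93} - 6 \left(11 + 11\right)} = \sqrt{- \frac{7}{93} - 132} = \sqrt{- \frac{12283}{93}} = \frac{i \sqrt{1142319}}{93}$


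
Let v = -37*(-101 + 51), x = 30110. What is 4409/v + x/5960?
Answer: 4099057/551300 ≈ 7.4353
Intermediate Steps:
v = 1850 (v = -37*(-50) = 1850)
4409/v + x/5960 = 4409/1850 + 30110/5960 = 4409*(1/1850) + 30110*(1/5960) = 4409/1850 + 3011/596 = 4099057/551300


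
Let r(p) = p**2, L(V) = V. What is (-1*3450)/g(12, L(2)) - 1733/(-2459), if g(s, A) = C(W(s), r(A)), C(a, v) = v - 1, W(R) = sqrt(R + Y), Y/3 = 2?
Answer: -2826117/2459 ≈ -1149.3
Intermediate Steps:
Y = 6 (Y = 3*2 = 6)
W(R) = sqrt(6 + R) (W(R) = sqrt(R + 6) = sqrt(6 + R))
C(a, v) = -1 + v
g(s, A) = -1 + A**2
(-1*3450)/g(12, L(2)) - 1733/(-2459) = (-1*3450)/(-1 + 2**2) - 1733/(-2459) = -3450/(-1 + 4) - 1733*(-1/2459) = -3450/3 + 1733/2459 = -3450*1/3 + 1733/2459 = -1150 + 1733/2459 = -2826117/2459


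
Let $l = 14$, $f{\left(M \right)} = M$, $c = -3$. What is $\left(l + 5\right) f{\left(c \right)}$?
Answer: $-57$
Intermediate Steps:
$\left(l + 5\right) f{\left(c \right)} = \left(14 + 5\right) \left(-3\right) = 19 \left(-3\right) = -57$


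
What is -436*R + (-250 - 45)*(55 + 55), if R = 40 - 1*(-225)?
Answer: -147990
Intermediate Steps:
R = 265 (R = 40 + 225 = 265)
-436*R + (-250 - 45)*(55 + 55) = -436*265 + (-250 - 45)*(55 + 55) = -115540 - 295*110 = -115540 - 32450 = -147990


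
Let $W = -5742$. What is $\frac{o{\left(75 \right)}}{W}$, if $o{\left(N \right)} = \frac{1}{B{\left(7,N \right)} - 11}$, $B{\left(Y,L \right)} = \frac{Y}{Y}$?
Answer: $\frac{1}{57420} \approx 1.7416 \cdot 10^{-5}$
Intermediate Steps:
$B{\left(Y,L \right)} = 1$
$o{\left(N \right)} = - \frac{1}{10}$ ($o{\left(N \right)} = \frac{1}{1 - 11} = \frac{1}{-10} = - \frac{1}{10}$)
$\frac{o{\left(75 \right)}}{W} = - \frac{1}{10 \left(-5742\right)} = \left(- \frac{1}{10}\right) \left(- \frac{1}{5742}\right) = \frac{1}{57420}$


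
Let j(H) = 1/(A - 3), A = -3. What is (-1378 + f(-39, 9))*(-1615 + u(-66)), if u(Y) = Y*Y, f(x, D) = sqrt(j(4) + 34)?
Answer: -3777098 + 2741*sqrt(1218)/6 ≈ -3.7612e+6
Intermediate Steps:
j(H) = -1/6 (j(H) = 1/(-3 - 3) = 1/(-6) = -1/6)
f(x, D) = sqrt(1218)/6 (f(x, D) = sqrt(-1/6 + 34) = sqrt(203/6) = sqrt(1218)/6)
u(Y) = Y**2
(-1378 + f(-39, 9))*(-1615 + u(-66)) = (-1378 + sqrt(1218)/6)*(-1615 + (-66)**2) = (-1378 + sqrt(1218)/6)*(-1615 + 4356) = (-1378 + sqrt(1218)/6)*2741 = -3777098 + 2741*sqrt(1218)/6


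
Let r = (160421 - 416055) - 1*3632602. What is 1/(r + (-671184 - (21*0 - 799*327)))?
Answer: -1/4298147 ≈ -2.3266e-7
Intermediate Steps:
r = -3888236 (r = -255634 - 3632602 = -3888236)
1/(r + (-671184 - (21*0 - 799*327))) = 1/(-3888236 + (-671184 - (21*0 - 799*327))) = 1/(-3888236 + (-671184 - (0 - 261273))) = 1/(-3888236 + (-671184 - 1*(-261273))) = 1/(-3888236 + (-671184 + 261273)) = 1/(-3888236 - 409911) = 1/(-4298147) = -1/4298147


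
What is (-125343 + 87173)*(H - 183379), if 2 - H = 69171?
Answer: 9639757160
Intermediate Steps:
H = -69169 (H = 2 - 1*69171 = 2 - 69171 = -69169)
(-125343 + 87173)*(H - 183379) = (-125343 + 87173)*(-69169 - 183379) = -38170*(-252548) = 9639757160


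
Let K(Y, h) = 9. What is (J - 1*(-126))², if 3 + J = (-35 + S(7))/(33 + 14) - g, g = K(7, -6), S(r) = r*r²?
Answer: 32103556/2209 ≈ 14533.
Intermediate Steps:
S(r) = r³
g = 9
J = -256/47 (J = -3 + ((-35 + 7³)/(33 + 14) - 1*9) = -3 + ((-35 + 343)/47 - 9) = -3 + (308*(1/47) - 9) = -3 + (308/47 - 9) = -3 - 115/47 = -256/47 ≈ -5.4468)
(J - 1*(-126))² = (-256/47 - 1*(-126))² = (-256/47 + 126)² = (5666/47)² = 32103556/2209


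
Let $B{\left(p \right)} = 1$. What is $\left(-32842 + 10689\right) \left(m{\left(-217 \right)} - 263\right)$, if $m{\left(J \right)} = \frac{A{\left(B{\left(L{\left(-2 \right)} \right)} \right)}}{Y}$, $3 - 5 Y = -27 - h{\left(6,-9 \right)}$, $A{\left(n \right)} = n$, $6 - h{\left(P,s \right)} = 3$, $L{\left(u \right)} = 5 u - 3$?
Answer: $\frac{192155122}{33} \approx 5.8229 \cdot 10^{6}$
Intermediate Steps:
$L{\left(u \right)} = -3 + 5 u$
$h{\left(P,s \right)} = 3$ ($h{\left(P,s \right)} = 6 - 3 = 3$)
$Y = \frac{33}{5}$ ($Y = \frac{3}{5} - \frac{-27 - 3}{5} = \frac{3}{5} - -6 = \frac{3}{5} + 6 = \frac{33}{5} \approx 6.6$)
$m{\left(J \right)} = \frac{5}{33}$ ($m{\left(J \right)} = 1 \frac{1}{\frac{33}{5}} = 1 \cdot \frac{5}{33} = \frac{5}{33}$)
$\left(-32842 + 10689\right) \left(m{\left(-217 \right)} - 263\right) = \left(-32842 + 10689\right) \left(\frac{5}{33} - 263\right) = \left(-22153\right) \left(- \frac{8674}{33}\right) = \frac{192155122}{33}$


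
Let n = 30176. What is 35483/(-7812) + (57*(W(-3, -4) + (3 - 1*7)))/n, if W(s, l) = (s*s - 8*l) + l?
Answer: -37715737/8419104 ≈ -4.4798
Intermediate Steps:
W(s, l) = s² - 7*l (W(s, l) = (s² - 8*l) + l = s² - 7*l)
35483/(-7812) + (57*(W(-3, -4) + (3 - 1*7)))/n = 35483/(-7812) + (57*(((-3)² - 7*(-4)) + (3 - 1*7)))/30176 = 35483*(-1/7812) + (57*((9 + 28) + (3 - 7)))*(1/30176) = -5069/1116 + (57*(37 - 4))*(1/30176) = -5069/1116 + (57*33)*(1/30176) = -5069/1116 + 1881*(1/30176) = -5069/1116 + 1881/30176 = -37715737/8419104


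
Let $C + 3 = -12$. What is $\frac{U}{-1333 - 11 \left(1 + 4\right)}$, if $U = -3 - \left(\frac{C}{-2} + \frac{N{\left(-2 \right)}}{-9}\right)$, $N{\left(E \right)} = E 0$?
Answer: $\frac{21}{2776} \approx 0.0075648$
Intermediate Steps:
$C = -15$ ($C = -3 - 12 = -15$)
$N{\left(E \right)} = 0$
$U = - \frac{21}{2}$ ($U = -3 - \left(- \frac{15}{-2} + \frac{0}{-9}\right) = -3 - \left(\left(-15\right) \left(- \frac{1}{2}\right) + 0 \left(- \frac{1}{9}\right)\right) = -3 - \left(\frac{15}{2} + 0\right) = -3 - \frac{15}{2} = - \frac{21}{2} \approx -10.5$)
$\frac{U}{-1333 - 11 \left(1 + 4\right)} = - \frac{21}{2 \left(-1333 - 11 \left(1 + 4\right)\right)} = - \frac{21}{2 \left(-1333 - 55\right)} = - \frac{21}{2 \left(-1388\right)} = \left(- \frac{21}{2}\right) \left(- \frac{1}{1388}\right) = \frac{21}{2776}$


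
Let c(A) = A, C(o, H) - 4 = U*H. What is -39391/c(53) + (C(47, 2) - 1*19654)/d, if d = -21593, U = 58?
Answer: -849534561/1144429 ≈ -742.32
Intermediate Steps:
C(o, H) = 4 + 58*H
-39391/c(53) + (C(47, 2) - 1*19654)/d = -39391/53 + ((4 + 58*2) - 1*19654)/(-21593) = -39391*1/53 + ((4 + 116) - 19654)*(-1/21593) = -39391/53 + (120 - 19654)*(-1/21593) = -39391/53 - 19534*(-1/21593) = -39391/53 + 19534/21593 = -849534561/1144429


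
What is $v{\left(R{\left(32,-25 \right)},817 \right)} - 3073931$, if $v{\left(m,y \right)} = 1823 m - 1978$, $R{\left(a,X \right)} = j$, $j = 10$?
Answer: $-3057679$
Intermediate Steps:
$R{\left(a,X \right)} = 10$
$v{\left(m,y \right)} = -1978 + 1823 m$
$v{\left(R{\left(32,-25 \right)},817 \right)} - 3073931 = \left(-1978 + 1823 \cdot 10\right) - 3073931 = \left(-1978 + 18230\right) - 3073931 = 16252 - 3073931 = -3057679$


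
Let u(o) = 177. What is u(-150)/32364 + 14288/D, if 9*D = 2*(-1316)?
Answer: -3689083/75516 ≈ -48.852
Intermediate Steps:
D = -2632/9 (D = (2*(-1316))/9 = (1/9)*(-2632) = -2632/9 ≈ -292.44)
u(-150)/32364 + 14288/D = 177/32364 + 14288/(-2632/9) = 177*(1/32364) + 14288*(-9/2632) = 59/10788 - 342/7 = -3689083/75516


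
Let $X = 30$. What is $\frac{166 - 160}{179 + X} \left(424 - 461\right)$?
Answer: $- \frac{222}{209} \approx -1.0622$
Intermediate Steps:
$\frac{166 - 160}{179 + X} \left(424 - 461\right) = \frac{166 - 160}{179 + 30} \left(424 - 461\right) = \frac{6}{209} \left(-37\right) = - \frac{222}{209}$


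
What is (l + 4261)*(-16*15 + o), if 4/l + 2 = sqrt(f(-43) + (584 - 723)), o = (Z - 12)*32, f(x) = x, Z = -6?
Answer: -107785168/31 + 544*I*sqrt(182)/31 ≈ -3.4769e+6 + 236.74*I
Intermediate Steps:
o = -576 (o = (-6 - 12)*32 = -18*32 = -576)
l = 4/(-2 + I*sqrt(182)) (l = 4/(-2 + sqrt(-43 + (584 - 723))) = 4/(-2 + sqrt(-43 - 139)) = 4/(-2 + sqrt(-182)) = 4/(-2 + I*sqrt(182)) ≈ -0.043011 - 0.29012*I)
(l + 4261)*(-16*15 + o) = ((-4/93 - 2*I*sqrt(182)/93) + 4261)*(-16*15 - 576) = (396269/93 - 2*I*sqrt(182)/93)*(-240 - 576) = (396269/93 - 2*I*sqrt(182)/93)*(-816) = -107785168/31 + 544*I*sqrt(182)/31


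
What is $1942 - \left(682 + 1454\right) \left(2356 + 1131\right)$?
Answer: $-7446290$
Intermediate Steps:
$1942 - \left(682 + 1454\right) \left(2356 + 1131\right) = 1942 - 2136 \cdot 3487 = 1942 - 7448232 = -7446290$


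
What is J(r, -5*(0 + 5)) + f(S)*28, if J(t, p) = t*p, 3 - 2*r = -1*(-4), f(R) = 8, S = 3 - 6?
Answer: 473/2 ≈ 236.50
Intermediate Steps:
S = -3
r = -1/2 (r = 3/2 - (-1)*(-4)/2 = 3/2 - 1/2*4 = 3/2 - 2 = -1/2 ≈ -0.50000)
J(t, p) = p*t
J(r, -5*(0 + 5)) + f(S)*28 = -5*(0 + 5)*(-1/2) + 8*28 = -5*5*(-1/2) + 224 = -25*(-1/2) + 224 = 25/2 + 224 = 473/2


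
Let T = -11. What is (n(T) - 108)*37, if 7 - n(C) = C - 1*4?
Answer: -3182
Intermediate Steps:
n(C) = 11 - C (n(C) = 7 - (C - 1*4) = 7 - (C - 4) = 7 - (-4 + C) = 7 + (4 - C) = 11 - C)
(n(T) - 108)*37 = ((11 - 1*(-11)) - 108)*37 = ((11 + 11) - 108)*37 = (22 - 108)*37 = -86*37 = -3182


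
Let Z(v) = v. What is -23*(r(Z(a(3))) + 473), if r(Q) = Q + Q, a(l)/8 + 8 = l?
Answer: -9039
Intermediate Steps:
a(l) = -64 + 8*l
r(Q) = 2*Q
-23*(r(Z(a(3))) + 473) = -23*(2*(-64 + 8*3) + 473) = -23*(2*(-64 + 24) + 473) = -23*(2*(-40) + 473) = -23*(-80 + 473) = -23*393 = -9039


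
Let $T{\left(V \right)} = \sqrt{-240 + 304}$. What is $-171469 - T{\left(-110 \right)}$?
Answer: $-171477$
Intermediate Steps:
$T{\left(V \right)} = 8$ ($T{\left(V \right)} = \sqrt{64} = 8$)
$-171469 - T{\left(-110 \right)} = -171469 - 8 = -171477$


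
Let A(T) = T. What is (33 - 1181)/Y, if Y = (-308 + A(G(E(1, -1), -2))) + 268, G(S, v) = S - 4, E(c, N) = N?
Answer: 1148/45 ≈ 25.511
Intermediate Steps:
G(S, v) = -4 + S
Y = -45 (Y = (-308 + (-4 - 1)) + 268 = (-308 - 5) + 268 = -313 + 268 = -45)
(33 - 1181)/Y = (33 - 1181)/(-45) = -1148*(-1/45) = 1148/45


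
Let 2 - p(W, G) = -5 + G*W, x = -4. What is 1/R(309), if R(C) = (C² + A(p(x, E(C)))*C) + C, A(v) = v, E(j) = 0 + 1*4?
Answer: 1/102897 ≈ 9.7185e-6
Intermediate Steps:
E(j) = 4 (E(j) = 0 + 4 = 4)
p(W, G) = 7 - G*W (p(W, G) = 2 - (-5 + G*W) = 2 + (5 - G*W) = 7 - G*W)
R(C) = C² + 24*C (R(C) = (C² + (7 - 1*4*(-4))*C) + C = (C² + (7 + 16)*C) + C = (C² + 23*C) + C = C² + 24*C)
1/R(309) = 1/(309*(24 + 309)) = 1/(309*333) = 1/102897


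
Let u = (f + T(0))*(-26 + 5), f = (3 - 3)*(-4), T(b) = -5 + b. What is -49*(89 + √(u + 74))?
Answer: -4361 - 49*√179 ≈ -5016.6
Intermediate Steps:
f = 0 (f = 0*(-4) = 0)
u = 105 (u = (0 + (-5 + 0))*(-26 + 5) = (0 - 5)*(-21) = -5*(-21) = 105)
-49*(89 + √(u + 74)) = -49*(89 + √(105 + 74)) = -49*(89 + √179) = -4361 - 49*√179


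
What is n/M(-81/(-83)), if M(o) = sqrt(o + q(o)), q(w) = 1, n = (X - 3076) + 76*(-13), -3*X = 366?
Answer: -2093*sqrt(3403)/41 ≈ -2977.9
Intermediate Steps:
X = -122 (X = -1/3*366 = -122)
n = -4186 (n = (-122 - 3076) + 76*(-13) = -3198 - 988 = -4186)
M(o) = sqrt(1 + o) (M(o) = sqrt(o + 1) = sqrt(1 + o))
n/M(-81/(-83)) = -4186/sqrt(1 - 81/(-83)) = -4186/sqrt(1 - 81*(-1/83)) = -4186/sqrt(1 + 81/83) = -4186*sqrt(3403)/82 = -2093*sqrt(3403)/41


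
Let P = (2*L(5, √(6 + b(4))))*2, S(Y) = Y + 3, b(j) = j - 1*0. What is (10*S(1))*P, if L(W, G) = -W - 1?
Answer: -960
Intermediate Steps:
b(j) = j (b(j) = j + 0 = j)
S(Y) = 3 + Y
L(W, G) = -1 - W
P = -24 (P = (2*(-1 - 1*5))*2 = (2*(-1 - 5))*2 = (2*(-6))*2 = -12*2 = -24)
(10*S(1))*P = (10*(3 + 1))*(-24) = (10*4)*(-24) = 40*(-24) = -960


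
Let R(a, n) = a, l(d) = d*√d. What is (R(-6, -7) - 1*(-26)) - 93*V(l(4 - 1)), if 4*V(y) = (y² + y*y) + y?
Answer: -2471/2 - 279*√3/4 ≈ -1356.3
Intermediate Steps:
l(d) = d^(3/2)
V(y) = y²/2 + y/4 (V(y) = ((y² + y*y) + y)/4 = ((y² + y²) + y)/4 = (2*y² + y)/4 = (y + 2*y²)/4 = y²/2 + y/4)
(R(-6, -7) - 1*(-26)) - 93*V(l(4 - 1)) = (-6 - 1*(-26)) - 93*(4 - 1)^(3/2)*(1 + 2*(4 - 1)^(3/2))/4 = (-6 + 26) - 93*3^(3/2)*(1 + 2*3^(3/2))/4 = 20 - 93*3*√3*(1 + 2*(3*√3))/4 = 20 - 93*3*√3*(1 + 6*√3)/4 = 20 - 279*√3*(1 + 6*√3)/4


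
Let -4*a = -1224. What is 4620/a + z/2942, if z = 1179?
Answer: 2325469/150042 ≈ 15.499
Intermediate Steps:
a = 306 (a = -1/4*(-1224) = 306)
4620/a + z/2942 = 4620/306 + 1179/2942 = 4620*(1/306) + 1179*(1/2942) = 770/51 + 1179/2942 = 2325469/150042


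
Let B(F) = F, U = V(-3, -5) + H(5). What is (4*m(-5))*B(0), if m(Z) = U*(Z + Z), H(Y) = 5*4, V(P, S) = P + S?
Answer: 0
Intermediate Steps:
H(Y) = 20
U = 12 (U = (-3 - 5) + 20 = -8 + 20 = 12)
m(Z) = 24*Z (m(Z) = 12*(Z + Z) = 12*(2*Z) = 24*Z)
(4*m(-5))*B(0) = (4*(24*(-5)))*0 = (4*(-120))*0 = -480*0 = 0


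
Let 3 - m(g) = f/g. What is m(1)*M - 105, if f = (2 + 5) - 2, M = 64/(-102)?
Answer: -5291/51 ≈ -103.75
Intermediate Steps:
M = -32/51 (M = 64*(-1/102) = -32/51 ≈ -0.62745)
f = 5 (f = 7 - 2 = 5)
m(g) = 3 - 5/g
m(1)*M - 105 = (3 - 5/1)*(-32/51) - 105 = (3 - 5*1)*(-32/51) - 105 = (3 - 5)*(-32/51) - 105 = -2*(-32/51) - 105 = 64/51 - 105 = -5291/51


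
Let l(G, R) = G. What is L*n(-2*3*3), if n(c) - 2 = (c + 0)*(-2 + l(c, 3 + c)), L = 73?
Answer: 26426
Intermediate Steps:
n(c) = 2 + c*(-2 + c) (n(c) = 2 + (c + 0)*(-2 + c) = 2 + c*(-2 + c))
L*n(-2*3*3) = 73*(2 + (-2*3*3)**2 - 2*(-2*3)*3) = 73*(2 + (-6*3)**2 - (-12)*3) = 73*(2 + (-18)**2 - 2*(-18)) = 73*(2 + 324 + 36) = 73*362 = 26426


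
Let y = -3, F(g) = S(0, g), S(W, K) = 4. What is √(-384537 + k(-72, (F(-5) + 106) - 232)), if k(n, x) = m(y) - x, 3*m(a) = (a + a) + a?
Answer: I*√384418 ≈ 620.01*I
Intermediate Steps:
F(g) = 4
m(a) = a (m(a) = ((a + a) + a)/3 = (2*a + a)/3 = (3*a)/3 = a)
k(n, x) = -3 - x
√(-384537 + k(-72, (F(-5) + 106) - 232)) = √(-384537 + (-3 - ((4 + 106) - 232))) = √(-384537 + (-3 - (110 - 232))) = √(-384537 + (-3 - 1*(-122))) = √(-384537 + (-3 + 122)) = √(-384537 + 119) = √(-384418) = I*√384418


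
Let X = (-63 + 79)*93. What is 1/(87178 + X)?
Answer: 1/88666 ≈ 1.1278e-5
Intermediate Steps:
X = 1488 (X = 16*93 = 1488)
1/(87178 + X) = 1/(87178 + 1488) = 1/88666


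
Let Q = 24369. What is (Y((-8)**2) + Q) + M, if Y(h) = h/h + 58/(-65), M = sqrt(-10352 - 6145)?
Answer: 1583992/65 + 3*I*sqrt(1833) ≈ 24369.0 + 128.44*I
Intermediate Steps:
M = 3*I*sqrt(1833) (M = sqrt(-16497) = 3*I*sqrt(1833) ≈ 128.44*I)
Y(h) = 7/65 (Y(h) = 1 + 58*(-1/65) = 1 - 58/65 = 7/65)
(Y((-8)**2) + Q) + M = (7/65 + 24369) + 3*I*sqrt(1833) = 1583992/65 + 3*I*sqrt(1833)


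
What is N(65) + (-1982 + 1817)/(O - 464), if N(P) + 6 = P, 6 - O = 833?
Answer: 76334/1291 ≈ 59.128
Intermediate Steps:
O = -827 (O = 6 - 1*833 = 6 - 833 = -827)
N(P) = -6 + P
N(65) + (-1982 + 1817)/(O - 464) = (-6 + 65) + (-1982 + 1817)/(-827 - 464) = 59 - 165/(-1291) = 59 - 165*(-1/1291) = 59 + 165/1291 = 76334/1291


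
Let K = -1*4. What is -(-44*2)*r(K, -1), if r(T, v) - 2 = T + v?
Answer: -264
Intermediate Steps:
K = -4
r(T, v) = 2 + T + v (r(T, v) = 2 + (T + v) = 2 + T + v)
-(-44*2)*r(K, -1) = -(-44*2)*(2 - 4 - 1) = -(-88)*(-3) = -1*264 = -264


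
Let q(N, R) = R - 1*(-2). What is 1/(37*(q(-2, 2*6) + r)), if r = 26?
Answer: 1/1480 ≈ 0.00067568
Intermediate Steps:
q(N, R) = 2 + R (q(N, R) = R + 2 = 2 + R)
1/(37*(q(-2, 2*6) + r)) = 1/(37*((2 + 2*6) + 26)) = 1/(37*((2 + 12) + 26)) = 1/(37*(14 + 26)) = 1/(37*40) = 1/1480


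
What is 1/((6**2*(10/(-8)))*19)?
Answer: -1/855 ≈ -0.0011696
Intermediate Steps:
1/((6**2*(10/(-8)))*19) = 1/((36*(10*(-1/8)))*19) = 1/((36*(-5/4))*19) = 1/(-45*19) = 1/(-855) = -1/855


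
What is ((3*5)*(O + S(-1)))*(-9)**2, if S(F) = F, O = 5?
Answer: 4860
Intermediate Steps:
((3*5)*(O + S(-1)))*(-9)**2 = ((3*5)*(5 - 1))*(-9)**2 = (15*4)*81 = 60*81 = 4860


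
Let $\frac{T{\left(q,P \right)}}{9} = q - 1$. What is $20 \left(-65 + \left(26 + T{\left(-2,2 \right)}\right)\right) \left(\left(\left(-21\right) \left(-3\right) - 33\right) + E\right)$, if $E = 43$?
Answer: $-96360$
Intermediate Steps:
$T{\left(q,P \right)} = -9 + 9 q$ ($T{\left(q,P \right)} = 9 \left(q - 1\right) = 9 \left(-1 + q\right) = -9 + 9 q$)
$20 \left(-65 + \left(26 + T{\left(-2,2 \right)}\right)\right) \left(\left(\left(-21\right) \left(-3\right) - 33\right) + E\right) = 20 \left(-65 + \left(26 + \left(-9 + 9 \left(-2\right)\right)\right)\right) \left(\left(\left(-21\right) \left(-3\right) - 33\right) + 43\right) = 20 \left(-65 + \left(26 - 27\right)\right) \left(\left(63 - 33\right) + 43\right) = 20 \left(-65 + \left(26 - 27\right)\right) \left(30 + 43\right) = 20 \left(-65 - 1\right) 73 = 20 \left(-66\right) 73 = \left(-1320\right) 73 = -96360$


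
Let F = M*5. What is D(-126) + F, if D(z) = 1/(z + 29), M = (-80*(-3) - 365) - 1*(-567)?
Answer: 214369/97 ≈ 2210.0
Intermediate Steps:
M = 442 (M = (240 - 365) + 567 = -125 + 567 = 442)
D(z) = 1/(29 + z)
F = 2210 (F = 442*5 = 2210)
D(-126) + F = 1/(29 - 126) + 2210 = 1/(-97) + 2210 = -1/97 + 2210 = 214369/97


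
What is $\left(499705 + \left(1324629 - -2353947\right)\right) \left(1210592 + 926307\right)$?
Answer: $8928564490619$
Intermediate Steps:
$\left(499705 + \left(1324629 - -2353947\right)\right) \left(1210592 + 926307\right) = \left(499705 + \left(1324629 + 2353947\right)\right) 2136899 = \left(499705 + 3678576\right) 2136899 = 4178281 \cdot 2136899 = 8928564490619$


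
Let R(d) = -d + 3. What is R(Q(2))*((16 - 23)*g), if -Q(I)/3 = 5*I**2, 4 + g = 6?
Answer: -882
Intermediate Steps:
g = 2 (g = -4 + 6 = 2)
Q(I) = -15*I**2
R(d) = 3 - d
R(Q(2))*((16 - 23)*g) = (3 - (-15)*2**2)*((16 - 23)*2) = (3 - (-15)*4)*(-7*2) = (3 - 1*(-60))*(-14) = (3 + 60)*(-14) = 63*(-14) = -882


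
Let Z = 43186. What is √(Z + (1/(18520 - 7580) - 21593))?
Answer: √646081996435/5470 ≈ 146.95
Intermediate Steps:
√(Z + (1/(18520 - 7580) - 21593)) = √(43186 + (1/(18520 - 7580) - 21593)) = √(43186 + (1/10940 - 21593)) = √(43186 - 236227419/10940) = √(236227421/10940) = √646081996435/5470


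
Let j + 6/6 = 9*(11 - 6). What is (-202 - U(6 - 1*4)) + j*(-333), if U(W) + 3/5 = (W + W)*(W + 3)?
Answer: -74367/5 ≈ -14873.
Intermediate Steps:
U(W) = -⅗ + 2*W*(3 + W) (U(W) = -⅗ + (W + W)*(W + 3) = -⅗ + (2*W)*(3 + W) = -⅗ + 2*W*(3 + W))
j = 44 (j = -1 + 9*(11 - 6) = -1 + 9*5 = -1 + 45 = 44)
(-202 - U(6 - 1*4)) + j*(-333) = (-202 - (-⅗ + 2*(6 - 1*4)² + 6*(6 - 1*4))) + 44*(-333) = (-202 - (-⅗ + 2*(6 - 4)² + 6*(6 - 4))) - 14652 = (-202 - (-⅗ + 2*2² + 6*2)) - 14652 = (-202 - (-⅗ + 2*4 + 12)) - 14652 = (-202 - (-⅗ + 8 + 12)) - 14652 = (-202 - 1*97/5) - 14652 = (-202 - 97/5) - 14652 = -1107/5 - 14652 = -74367/5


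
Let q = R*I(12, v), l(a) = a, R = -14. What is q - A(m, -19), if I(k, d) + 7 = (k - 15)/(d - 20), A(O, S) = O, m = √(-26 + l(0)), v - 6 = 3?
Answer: 1036/11 - I*√26 ≈ 94.182 - 5.099*I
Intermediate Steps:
v = 9 (v = 6 + 3 = 9)
m = I*√26 (m = √(-26 + 0) = √(-26) = I*√26 ≈ 5.099*I)
I(k, d) = -7 + (-15 + k)/(-20 + d) (I(k, d) = -7 + (k - 15)/(d - 20) = -7 + (-15 + k)/(-20 + d))
q = 1036/11 (q = -14*(125 + 12 - 7*9)/(-20 + 9) = -14*(125 + 12 - 63)/(-11) = -(-14)*74/11 = -14*(-74/11) = 1036/11 ≈ 94.182)
q - A(m, -19) = 1036/11 - I*√26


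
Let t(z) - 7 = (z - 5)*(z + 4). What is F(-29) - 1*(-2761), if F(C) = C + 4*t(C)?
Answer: 6160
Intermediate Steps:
t(z) = 7 + (-5 + z)*(4 + z) (t(z) = 7 + (z - 5)*(z + 4) = 7 + (-5 + z)*(4 + z))
F(C) = -52 - 3*C + 4*C**2 (F(C) = C + 4*(-13 + C**2 - C) = C + (-52 - 4*C + 4*C**2) = -52 - 3*C + 4*C**2)
F(-29) - 1*(-2761) = (-52 - 3*(-29) + 4*(-29)**2) - 1*(-2761) = (-52 + 87 + 4*841) + 2761 = (-52 + 87 + 3364) + 2761 = 3399 + 2761 = 6160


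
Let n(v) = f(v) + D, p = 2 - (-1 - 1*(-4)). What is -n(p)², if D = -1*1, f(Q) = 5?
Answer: -16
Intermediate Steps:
D = -1
p = -1 (p = 2 - (-1 + 4) = 2 - 1*3 = 2 - 3 = -1)
n(v) = 4 (n(v) = 5 - 1 = 4)
-n(p)² = -1*4² = -1*16 = -16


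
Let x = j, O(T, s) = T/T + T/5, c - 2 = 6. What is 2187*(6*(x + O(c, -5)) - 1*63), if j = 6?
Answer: -124659/5 ≈ -24932.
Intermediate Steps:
c = 8 (c = 2 + 6 = 8)
O(T, s) = 1 + T/5 (O(T, s) = 1 + T*(⅕) = 1 + T/5)
x = 6
2187*(6*(x + O(c, -5)) - 1*63) = 2187*(6*(6 + (1 + (⅕)*8)) - 1*63) = 2187*(6*(6 + (1 + 8/5)) - 63) = 2187*(6*(6 + 13/5) - 63) = 2187*(6*(43/5) - 63) = 2187*(258/5 - 63) = 2187*(-57/5) = -124659/5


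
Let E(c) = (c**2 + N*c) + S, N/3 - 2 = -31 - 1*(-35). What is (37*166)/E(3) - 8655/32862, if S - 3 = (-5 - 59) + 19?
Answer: 67218883/230034 ≈ 292.21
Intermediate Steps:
N = 18 (N = 6 + 3*(-31 - 1*(-35)) = 6 + 3*(-31 + 35) = 6 + 3*4 = 6 + 12 = 18)
S = -42 (S = 3 + ((-5 - 59) + 19) = 3 + (-64 + 19) = 3 - 45 = -42)
E(c) = -42 + c**2 + 18*c (E(c) = (c**2 + 18*c) - 42 = -42 + c**2 + 18*c)
(37*166)/E(3) - 8655/32862 = (37*166)/(-42 + 3**2 + 18*3) - 8655/32862 = 6142/(-42 + 9 + 54) - 8655*1/32862 = 6142/21 - 2885/10954 = 67218883/230034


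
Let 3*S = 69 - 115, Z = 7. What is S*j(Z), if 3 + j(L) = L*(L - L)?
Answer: 46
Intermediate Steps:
j(L) = -3 (j(L) = -3 + L*(L - L) = -3 + L*0 = -3 + 0 = -3)
S = -46/3 (S = (69 - 115)/3 = (⅓)*(-46) = -46/3 ≈ -15.333)
S*j(Z) = -46/3*(-3) = 46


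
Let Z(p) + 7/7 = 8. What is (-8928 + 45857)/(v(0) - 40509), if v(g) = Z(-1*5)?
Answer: -36929/40502 ≈ -0.91178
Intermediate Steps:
Z(p) = 7 (Z(p) = -1 + 8 = 7)
v(g) = 7
(-8928 + 45857)/(v(0) - 40509) = (-8928 + 45857)/(7 - 40509) = 36929/(-40502) = 36929*(-1/40502) = -36929/40502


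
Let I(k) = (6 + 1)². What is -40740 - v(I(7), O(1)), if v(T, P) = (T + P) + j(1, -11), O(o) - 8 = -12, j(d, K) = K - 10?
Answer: -40764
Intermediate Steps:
j(d, K) = -10 + K
I(k) = 49 (I(k) = 7² = 49)
O(o) = -4 (O(o) = 8 - 12 = -4)
v(T, P) = -21 + P + T (v(T, P) = (T + P) + (-10 - 11) = (P + T) - 21 = -21 + P + T)
-40740 - v(I(7), O(1)) = -40740 - (-21 - 4 + 49) = -40740 - 1*24 = -40740 - 24 = -40764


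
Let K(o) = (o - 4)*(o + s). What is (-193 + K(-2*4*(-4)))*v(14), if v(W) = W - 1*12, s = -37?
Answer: -666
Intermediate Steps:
K(o) = (-37 + o)*(-4 + o) (K(o) = (o - 4)*(o - 37) = (-4 + o)*(-37 + o) = (-37 + o)*(-4 + o))
v(W) = -12 + W (v(W) = W - 12 = -12 + W)
(-193 + K(-2*4*(-4)))*v(14) = (-193 + (148 + (-2*4*(-4))**2 - 41*(-2*4)*(-4)))*(-12 + 14) = (-193 + (148 + (-8*(-4))**2 - (-328)*(-4)))*2 = (-193 + (148 + 32**2 - 41*32))*2 = (-193 + (148 + 1024 - 1312))*2 = (-193 - 140)*2 = -333*2 = -666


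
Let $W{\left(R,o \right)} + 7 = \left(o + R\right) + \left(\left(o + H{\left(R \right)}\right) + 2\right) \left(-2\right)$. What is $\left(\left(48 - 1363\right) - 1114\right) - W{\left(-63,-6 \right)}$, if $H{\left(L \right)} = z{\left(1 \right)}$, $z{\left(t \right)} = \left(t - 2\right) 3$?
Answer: $-2367$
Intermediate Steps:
$z{\left(t \right)} = -6 + 3 t$ ($z{\left(t \right)} = \left(-2 + t\right) 3 = -6 + 3 t$)
$H{\left(L \right)} = -3$ ($H{\left(L \right)} = -6 + 3 \cdot 1 = -6 + 3 = -3$)
$W{\left(R,o \right)} = -5 + R - o$ ($W{\left(R,o \right)} = -7 + \left(\left(o + R\right) + \left(\left(o - 3\right) + 2\right) \left(-2\right)\right) = -7 + \left(\left(R + o\right) + \left(\left(-3 + o\right) + 2\right) \left(-2\right)\right) = -7 + \left(\left(R + o\right) + \left(-1 + o\right) \left(-2\right)\right) = -7 - \left(-2 + o - R\right) = -7 + \left(2 + R - o\right) = -5 + R - o$)
$\left(\left(48 - 1363\right) - 1114\right) - W{\left(-63,-6 \right)} = \left(\left(48 - 1363\right) - 1114\right) - \left(-5 - 63 - -6\right) = \left(-1315 - 1114\right) - \left(-5 - 63 + 6\right) = -2429 - -62 = -2429 + 62 = -2367$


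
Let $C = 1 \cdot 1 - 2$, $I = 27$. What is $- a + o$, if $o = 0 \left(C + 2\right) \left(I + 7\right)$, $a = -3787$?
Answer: $3787$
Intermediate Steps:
$C = -1$ ($C = 1 - 2 = -1$)
$o = 0$ ($o = 0 \left(-1 + 2\right) \left(27 + 7\right) = 0 \cdot 1 \cdot 34 = 0 \cdot 34 = 0$)
$- a + o = \left(-1\right) \left(-3787\right) + 0 = 3787 + 0 = 3787$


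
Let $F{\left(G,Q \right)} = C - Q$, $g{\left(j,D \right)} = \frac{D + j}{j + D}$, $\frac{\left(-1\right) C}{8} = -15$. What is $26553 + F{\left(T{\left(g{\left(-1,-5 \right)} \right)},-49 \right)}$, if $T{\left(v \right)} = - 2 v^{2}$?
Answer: $26722$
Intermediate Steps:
$C = 120$ ($C = \left(-8\right) \left(-15\right) = 120$)
$g{\left(j,D \right)} = 1$ ($g{\left(j,D \right)} = \frac{D + j}{D + j} = 1$)
$F{\left(G,Q \right)} = 120 - Q$
$26553 + F{\left(T{\left(g{\left(-1,-5 \right)} \right)},-49 \right)} = 26553 + \left(120 - -49\right) = 26553 + \left(120 + 49\right) = 26553 + 169 = 26722$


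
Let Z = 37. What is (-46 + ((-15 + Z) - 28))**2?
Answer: 2704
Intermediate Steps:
(-46 + ((-15 + Z) - 28))**2 = (-46 + ((-15 + 37) - 28))**2 = (-46 + (22 - 28))**2 = (-46 - 6)**2 = (-52)**2 = 2704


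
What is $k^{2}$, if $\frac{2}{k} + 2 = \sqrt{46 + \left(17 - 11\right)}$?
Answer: $\frac{7}{72} + \frac{\sqrt{13}}{72} \approx 0.1473$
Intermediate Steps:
$k = \frac{2}{-2 + 2 \sqrt{13}}$ ($k = \frac{2}{-2 + \sqrt{46 + \left(17 - 11\right)}} = \frac{2}{-2 + \sqrt{46 + 6}} = \frac{2}{-2 + \sqrt{52}} = \frac{2}{-2 + 2 \sqrt{13}} \approx 0.3838$)
$k^{2} = \left(\frac{1}{12} + \frac{\sqrt{13}}{12}\right)^{2}$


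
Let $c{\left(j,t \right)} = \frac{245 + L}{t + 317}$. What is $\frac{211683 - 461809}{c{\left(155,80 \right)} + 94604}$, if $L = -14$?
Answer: $- \frac{99300022}{37558019} \approx -2.6439$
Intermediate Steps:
$c{\left(j,t \right)} = \frac{231}{317 + t}$ ($c{\left(j,t \right)} = \frac{245 - 14}{t + 317} = \frac{231}{317 + t}$)
$\frac{211683 - 461809}{c{\left(155,80 \right)} + 94604} = \frac{211683 - 461809}{\frac{231}{317 + 80} + 94604} = - \frac{250126}{\frac{231}{397} + 94604} = - \frac{250126}{\frac{37558019}{397}} = \left(-250126\right) \frac{397}{37558019} = - \frac{99300022}{37558019}$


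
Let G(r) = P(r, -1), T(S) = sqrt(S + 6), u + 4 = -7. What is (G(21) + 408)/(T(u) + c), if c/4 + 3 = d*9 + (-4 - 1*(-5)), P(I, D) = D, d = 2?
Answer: 26048/4101 - 407*I*sqrt(5)/4101 ≈ 6.3516 - 0.22192*I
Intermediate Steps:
u = -11 (u = -4 - 7 = -11)
T(S) = sqrt(6 + S)
c = 64 (c = -12 + 4*(2*9 + (-4 - 1*(-5))) = -12 + 4*(18 + (-4 + 5)) = -12 + 4*(18 + 1) = -12 + 4*19 = -12 + 76 = 64)
G(r) = -1
(G(21) + 408)/(T(u) + c) = (-1 + 408)/(sqrt(6 - 11) + 64) = 407/(sqrt(-5) + 64) = 407/(I*sqrt(5) + 64) = 407/(64 + I*sqrt(5))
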